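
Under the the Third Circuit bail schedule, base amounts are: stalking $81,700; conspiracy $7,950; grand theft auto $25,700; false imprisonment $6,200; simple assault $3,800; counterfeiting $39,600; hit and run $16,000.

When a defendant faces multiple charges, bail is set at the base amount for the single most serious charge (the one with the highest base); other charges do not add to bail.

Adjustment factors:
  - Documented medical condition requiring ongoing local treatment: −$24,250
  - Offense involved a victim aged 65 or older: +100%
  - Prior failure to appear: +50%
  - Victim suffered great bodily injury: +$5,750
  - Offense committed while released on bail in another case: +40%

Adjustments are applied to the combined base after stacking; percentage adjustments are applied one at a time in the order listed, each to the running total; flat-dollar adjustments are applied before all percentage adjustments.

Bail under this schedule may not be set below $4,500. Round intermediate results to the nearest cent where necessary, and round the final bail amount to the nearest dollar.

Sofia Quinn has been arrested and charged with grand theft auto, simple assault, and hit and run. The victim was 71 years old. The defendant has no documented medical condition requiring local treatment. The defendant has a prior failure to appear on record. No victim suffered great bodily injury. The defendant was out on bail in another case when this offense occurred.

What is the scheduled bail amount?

$107,940

Base amounts from the schedule: grand theft auto $25,700; simple assault $3,800; hit and run $16,000.
Stacking rule: use the highest base only. Highest is grand theft auto at $25,700. Combined base = $25,700.
Offense involved a victim aged 65 or older (+100%): $25,700 × 2 = $51,400.
Prior failure to appear (+50%): $51,400 × 1.5 = $77,100.
Offense committed while released on bail in another case (+40%): $77,100 × 1.4 = $107,940.
$107,940 is at or above the $4,500 minimum.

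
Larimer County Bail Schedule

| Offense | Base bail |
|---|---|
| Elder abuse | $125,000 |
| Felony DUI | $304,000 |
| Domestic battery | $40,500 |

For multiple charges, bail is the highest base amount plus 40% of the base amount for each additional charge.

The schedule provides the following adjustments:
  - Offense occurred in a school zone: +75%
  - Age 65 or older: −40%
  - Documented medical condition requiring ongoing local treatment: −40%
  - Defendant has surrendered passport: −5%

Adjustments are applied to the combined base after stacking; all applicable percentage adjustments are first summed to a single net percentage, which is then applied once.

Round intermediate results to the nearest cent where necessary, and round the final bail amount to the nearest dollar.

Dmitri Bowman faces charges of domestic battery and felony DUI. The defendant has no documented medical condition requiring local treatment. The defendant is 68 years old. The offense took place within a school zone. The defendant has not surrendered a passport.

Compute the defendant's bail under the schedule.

$432,270

Base amounts from the schedule: domestic battery $40,500; felony DUI $304,000.
Stacking rule: highest base plus 40% of each additional charge. Highest is felony DUI at $304,000. Additional: $40,500 × 40% = $16,200. Combined base = $304,000 + $16,200 = $320,200.
Net percentage adjustment: +75% −40% = +35%. $320,200 × 1.35 = $432,270.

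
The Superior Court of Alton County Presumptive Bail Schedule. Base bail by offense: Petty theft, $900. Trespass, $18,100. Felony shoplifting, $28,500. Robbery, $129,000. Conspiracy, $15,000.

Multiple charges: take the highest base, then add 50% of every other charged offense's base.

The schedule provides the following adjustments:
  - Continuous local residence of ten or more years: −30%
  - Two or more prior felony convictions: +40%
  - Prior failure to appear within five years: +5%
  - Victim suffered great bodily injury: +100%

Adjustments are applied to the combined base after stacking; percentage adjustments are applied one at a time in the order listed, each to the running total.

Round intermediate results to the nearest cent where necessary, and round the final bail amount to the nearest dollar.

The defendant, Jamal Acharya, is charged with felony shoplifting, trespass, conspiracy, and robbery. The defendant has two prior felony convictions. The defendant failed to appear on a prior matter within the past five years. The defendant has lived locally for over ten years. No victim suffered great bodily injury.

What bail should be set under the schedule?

Base amounts from the schedule: felony shoplifting $28,500; trespass $18,100; conspiracy $15,000; robbery $129,000.
Stacking rule: highest base plus 50% of each additional charge. Highest is robbery at $129,000. Additional: $28,500 × 50% = $14,250; $18,100 × 50% = $9,050; $15,000 × 50% = $7,500. Combined base = $129,000 + $30,800 = $159,800.
Continuous local residence of ten or more years (−30%): $159,800 × 0.7 = $111,860.
Two or more prior felony convictions (+40%): $111,860 × 1.4 = $156,604.
Prior failure to appear within five years (+5%): $156,604 × 1.05 = $164,434.20.
Rounded to the nearest dollar: $164,434.

$164,434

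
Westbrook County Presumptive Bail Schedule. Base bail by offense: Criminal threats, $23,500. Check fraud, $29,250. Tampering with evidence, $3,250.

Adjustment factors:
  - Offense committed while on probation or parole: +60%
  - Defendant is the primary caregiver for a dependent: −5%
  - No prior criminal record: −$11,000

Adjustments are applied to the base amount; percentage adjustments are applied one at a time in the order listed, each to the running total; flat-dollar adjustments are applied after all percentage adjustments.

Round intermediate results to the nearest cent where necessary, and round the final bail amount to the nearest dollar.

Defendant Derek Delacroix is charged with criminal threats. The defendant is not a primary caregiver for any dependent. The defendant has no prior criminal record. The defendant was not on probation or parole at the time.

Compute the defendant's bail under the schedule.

Base amounts from the schedule: criminal threats $23,500.
Single charge. Combined base = $23,500.
No prior criminal record (−$11,000 flat): $23,500 − $11,000 = $12,500.

$12,500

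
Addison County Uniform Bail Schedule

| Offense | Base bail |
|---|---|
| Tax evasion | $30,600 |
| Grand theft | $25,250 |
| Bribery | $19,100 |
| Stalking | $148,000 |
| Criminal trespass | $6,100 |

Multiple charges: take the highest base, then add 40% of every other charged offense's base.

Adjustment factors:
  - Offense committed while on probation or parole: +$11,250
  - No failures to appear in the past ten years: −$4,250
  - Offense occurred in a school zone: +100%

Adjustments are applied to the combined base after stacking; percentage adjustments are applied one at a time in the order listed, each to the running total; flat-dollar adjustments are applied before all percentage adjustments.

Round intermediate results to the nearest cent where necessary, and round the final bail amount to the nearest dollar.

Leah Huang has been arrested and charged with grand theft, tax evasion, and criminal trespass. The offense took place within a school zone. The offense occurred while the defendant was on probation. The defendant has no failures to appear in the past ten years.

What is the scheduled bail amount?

$100,280

Base amounts from the schedule: grand theft $25,250; tax evasion $30,600; criminal trespass $6,100.
Stacking rule: highest base plus 40% of each additional charge. Highest is tax evasion at $30,600. Additional: $25,250 × 40% = $10,100; $6,100 × 40% = $2,440. Combined base = $30,600 + $12,540 = $43,140.
Offense committed while on probation or parole (+$11,250 flat): $43,140 + $11,250 = $54,390.
No failures to appear in the past ten years (−$4,250 flat): $54,390 − $4,250 = $50,140.
Offense occurred in a school zone (+100%): $50,140 × 2 = $100,280.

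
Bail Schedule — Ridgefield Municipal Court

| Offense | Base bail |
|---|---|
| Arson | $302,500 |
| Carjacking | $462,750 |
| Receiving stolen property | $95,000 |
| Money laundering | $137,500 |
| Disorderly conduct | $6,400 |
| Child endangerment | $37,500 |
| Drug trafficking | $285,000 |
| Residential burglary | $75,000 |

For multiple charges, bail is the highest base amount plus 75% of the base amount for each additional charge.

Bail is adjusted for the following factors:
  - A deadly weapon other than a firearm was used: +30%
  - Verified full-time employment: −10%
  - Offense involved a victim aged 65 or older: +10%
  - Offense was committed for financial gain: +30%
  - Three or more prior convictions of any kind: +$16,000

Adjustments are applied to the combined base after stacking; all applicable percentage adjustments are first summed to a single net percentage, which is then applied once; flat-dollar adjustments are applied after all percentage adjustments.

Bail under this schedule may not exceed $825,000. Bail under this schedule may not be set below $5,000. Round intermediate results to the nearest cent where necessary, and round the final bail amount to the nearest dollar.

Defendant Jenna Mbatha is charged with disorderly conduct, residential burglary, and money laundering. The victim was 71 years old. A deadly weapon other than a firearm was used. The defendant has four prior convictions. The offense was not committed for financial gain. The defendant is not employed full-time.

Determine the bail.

$293,970

Base amounts from the schedule: disorderly conduct $6,400; residential burglary $75,000; money laundering $137,500.
Stacking rule: highest base plus 75% of each additional charge. Highest is money laundering at $137,500. Additional: $6,400 × 75% = $4,800; $75,000 × 75% = $56,250. Combined base = $137,500 + $61,050 = $198,550.
Net percentage adjustment: +30% +10% = +40%. $198,550 × 1.4 = $277,970.
Three or more prior convictions of any kind (+$16,000 flat): $277,970 + $16,000 = $293,970.
$293,970 is within the $825,000 maximum.
$293,970 is at or above the $5,000 minimum.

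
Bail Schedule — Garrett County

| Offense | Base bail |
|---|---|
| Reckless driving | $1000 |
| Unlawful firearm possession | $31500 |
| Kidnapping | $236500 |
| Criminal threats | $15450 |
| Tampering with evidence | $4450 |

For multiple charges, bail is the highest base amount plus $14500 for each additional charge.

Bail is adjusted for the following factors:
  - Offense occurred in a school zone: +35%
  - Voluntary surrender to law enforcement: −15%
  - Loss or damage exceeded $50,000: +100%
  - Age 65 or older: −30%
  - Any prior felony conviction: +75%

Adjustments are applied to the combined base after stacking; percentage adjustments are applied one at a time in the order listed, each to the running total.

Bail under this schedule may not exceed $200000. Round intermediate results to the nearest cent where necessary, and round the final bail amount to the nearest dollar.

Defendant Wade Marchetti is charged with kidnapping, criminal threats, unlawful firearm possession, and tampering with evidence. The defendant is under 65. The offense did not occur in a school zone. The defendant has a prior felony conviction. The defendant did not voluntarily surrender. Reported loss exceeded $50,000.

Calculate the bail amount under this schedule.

Base amounts from the schedule: kidnapping $236500; criminal threats $15450; unlawful firearm possession $31500; tampering with evidence $4450.
Stacking rule: highest base plus $14500 per additional charge. Highest is kidnapping at $236500; 3 additional charges → +$43500. Combined base = $280000.
Loss or damage exceeded $50,000 (+100%): $280000 × 2 = $560000.
Any prior felony conviction (+75%): $560000 × 1.75 = $980000.
Result $980000 exceeds the maximum of $200000; bail is capped at $200000.

$200000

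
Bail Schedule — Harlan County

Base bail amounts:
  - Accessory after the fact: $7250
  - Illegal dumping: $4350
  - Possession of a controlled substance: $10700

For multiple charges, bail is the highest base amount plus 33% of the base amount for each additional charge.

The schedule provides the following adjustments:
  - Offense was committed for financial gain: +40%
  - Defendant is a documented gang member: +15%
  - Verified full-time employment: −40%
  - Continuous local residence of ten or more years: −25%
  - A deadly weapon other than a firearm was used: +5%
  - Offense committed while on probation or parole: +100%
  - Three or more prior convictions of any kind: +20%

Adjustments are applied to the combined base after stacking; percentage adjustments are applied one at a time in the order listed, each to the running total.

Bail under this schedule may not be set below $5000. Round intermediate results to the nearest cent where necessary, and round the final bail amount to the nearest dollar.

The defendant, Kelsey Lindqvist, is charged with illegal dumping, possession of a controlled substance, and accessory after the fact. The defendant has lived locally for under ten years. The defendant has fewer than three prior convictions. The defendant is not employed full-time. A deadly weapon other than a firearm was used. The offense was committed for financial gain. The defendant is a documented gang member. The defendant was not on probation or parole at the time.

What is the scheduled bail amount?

Base amounts from the schedule: illegal dumping $4350; possession of a controlled substance $10700; accessory after the fact $7250.
Stacking rule: highest base plus 33% of each additional charge. Highest is possession of a controlled substance at $10700. Additional: $4350 × 33% = $1435.50; $7250 × 33% = $2392.50. Combined base = $10700 + $3828 = $14528.
Offense was committed for financial gain (+40%): $14528 × 1.4 = $20339.20.
Defendant is a documented gang member (+15%): $20339.20 × 1.15 = $23390.08.
A deadly weapon other than a firearm was used (+5%): $23390.08 × 1.05 = $24559.58.
$24559.58 is at or above the $5000 minimum.
Rounded to the nearest dollar: $24560.

$24560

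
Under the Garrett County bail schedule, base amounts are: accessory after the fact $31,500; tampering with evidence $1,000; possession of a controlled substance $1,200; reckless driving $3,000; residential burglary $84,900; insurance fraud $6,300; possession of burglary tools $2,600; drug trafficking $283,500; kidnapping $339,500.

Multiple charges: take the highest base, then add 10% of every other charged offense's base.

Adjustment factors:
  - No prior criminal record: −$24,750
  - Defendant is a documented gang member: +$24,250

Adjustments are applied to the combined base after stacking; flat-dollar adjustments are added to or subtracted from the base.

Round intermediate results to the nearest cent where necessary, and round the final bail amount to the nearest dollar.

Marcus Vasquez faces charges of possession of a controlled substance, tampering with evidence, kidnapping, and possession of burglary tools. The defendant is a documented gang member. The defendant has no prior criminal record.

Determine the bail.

Base amounts from the schedule: possession of a controlled substance $1,200; tampering with evidence $1,000; kidnapping $339,500; possession of burglary tools $2,600.
Stacking rule: highest base plus 10% of each additional charge. Highest is kidnapping at $339,500. Additional: $1,200 × 10% = $120; $1,000 × 10% = $100; $2,600 × 10% = $260. Combined base = $339,500 + $480 = $339,980.
No prior criminal record (−$24,750 flat): $339,980 − $24,750 = $315,230.
Defendant is a documented gang member (+$24,250 flat): $315,230 + $24,250 = $339,480.

$339,480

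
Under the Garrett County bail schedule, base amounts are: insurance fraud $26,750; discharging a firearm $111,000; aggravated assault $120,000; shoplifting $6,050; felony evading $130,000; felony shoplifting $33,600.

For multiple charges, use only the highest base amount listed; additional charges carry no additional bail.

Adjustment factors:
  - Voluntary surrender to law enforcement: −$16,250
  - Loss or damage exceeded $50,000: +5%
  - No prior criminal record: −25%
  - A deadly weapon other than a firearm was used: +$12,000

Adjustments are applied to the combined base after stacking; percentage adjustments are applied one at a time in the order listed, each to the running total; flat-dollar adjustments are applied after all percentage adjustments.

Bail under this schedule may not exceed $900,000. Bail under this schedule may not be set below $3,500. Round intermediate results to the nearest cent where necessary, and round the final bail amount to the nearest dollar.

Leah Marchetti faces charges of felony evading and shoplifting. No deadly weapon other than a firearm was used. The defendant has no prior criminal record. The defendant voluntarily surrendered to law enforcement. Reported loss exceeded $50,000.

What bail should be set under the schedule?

Base amounts from the schedule: felony evading $130,000; shoplifting $6,050.
Stacking rule: use the highest base only. Highest is felony evading at $130,000. Combined base = $130,000.
Loss or damage exceeded $50,000 (+5%): $130,000 × 1.05 = $136,500.
No prior criminal record (−25%): $136,500 × 0.75 = $102,375.
Voluntary surrender to law enforcement (−$16,250 flat): $102,375 − $16,250 = $86,125.
$86,125 is within the $900,000 maximum.
$86,125 is at or above the $3,500 minimum.

$86,125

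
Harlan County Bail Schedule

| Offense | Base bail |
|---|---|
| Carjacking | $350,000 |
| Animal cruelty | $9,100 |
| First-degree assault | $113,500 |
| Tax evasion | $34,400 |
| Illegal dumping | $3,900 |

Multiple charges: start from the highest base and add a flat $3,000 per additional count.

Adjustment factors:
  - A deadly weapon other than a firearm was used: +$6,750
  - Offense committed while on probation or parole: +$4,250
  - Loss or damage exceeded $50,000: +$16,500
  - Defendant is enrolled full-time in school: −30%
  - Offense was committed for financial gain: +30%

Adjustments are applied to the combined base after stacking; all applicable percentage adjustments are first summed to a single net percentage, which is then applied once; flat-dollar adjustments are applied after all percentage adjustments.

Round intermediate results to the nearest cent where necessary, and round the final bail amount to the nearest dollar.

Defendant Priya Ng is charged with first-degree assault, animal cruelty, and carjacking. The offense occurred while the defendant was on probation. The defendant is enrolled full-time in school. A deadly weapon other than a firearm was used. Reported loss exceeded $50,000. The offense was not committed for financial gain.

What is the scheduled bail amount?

Base amounts from the schedule: first-degree assault $113,500; animal cruelty $9,100; carjacking $350,000.
Stacking rule: highest base plus $3,000 per additional charge. Highest is carjacking at $350,000; 2 additional charges → +$6,000. Combined base = $356,000.
Defendant is enrolled full-time in school (−30%): $356,000 × 0.7 = $249,200.
A deadly weapon other than a firearm was used (+$6,750 flat): $249,200 + $6,750 = $255,950.
Offense committed while on probation or parole (+$4,250 flat): $255,950 + $4,250 = $260,200.
Loss or damage exceeded $50,000 (+$16,500 flat): $260,200 + $16,500 = $276,700.

$276,700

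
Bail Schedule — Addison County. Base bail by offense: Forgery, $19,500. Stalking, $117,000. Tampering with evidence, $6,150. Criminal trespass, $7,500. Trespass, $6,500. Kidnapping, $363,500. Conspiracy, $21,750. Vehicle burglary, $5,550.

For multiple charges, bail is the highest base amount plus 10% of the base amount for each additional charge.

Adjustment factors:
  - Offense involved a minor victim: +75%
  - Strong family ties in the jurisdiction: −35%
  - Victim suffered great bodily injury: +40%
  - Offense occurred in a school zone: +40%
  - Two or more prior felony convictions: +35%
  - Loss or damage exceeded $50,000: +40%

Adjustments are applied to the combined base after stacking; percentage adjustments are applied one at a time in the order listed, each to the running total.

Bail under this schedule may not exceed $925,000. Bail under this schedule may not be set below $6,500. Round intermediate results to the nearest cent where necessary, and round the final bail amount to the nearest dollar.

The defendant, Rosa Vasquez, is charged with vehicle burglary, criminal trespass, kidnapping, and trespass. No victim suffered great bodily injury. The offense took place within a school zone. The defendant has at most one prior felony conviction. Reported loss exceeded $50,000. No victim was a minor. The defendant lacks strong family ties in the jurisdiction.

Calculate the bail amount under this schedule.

Base amounts from the schedule: vehicle burglary $5,550; criminal trespass $7,500; kidnapping $363,500; trespass $6,500.
Stacking rule: highest base plus 10% of each additional charge. Highest is kidnapping at $363,500. Additional: $5,550 × 10% = $555; $7,500 × 10% = $750; $6,500 × 10% = $650. Combined base = $363,500 + $1,955 = $365,455.
Offense occurred in a school zone (+40%): $365,455 × 1.4 = $511,637.
Loss or damage exceeded $50,000 (+40%): $511,637 × 1.4 = $716,291.80.
$716,291.80 is within the $925,000 maximum.
$716,291.80 is at or above the $6,500 minimum.
Rounded to the nearest dollar: $716,292.

$716,292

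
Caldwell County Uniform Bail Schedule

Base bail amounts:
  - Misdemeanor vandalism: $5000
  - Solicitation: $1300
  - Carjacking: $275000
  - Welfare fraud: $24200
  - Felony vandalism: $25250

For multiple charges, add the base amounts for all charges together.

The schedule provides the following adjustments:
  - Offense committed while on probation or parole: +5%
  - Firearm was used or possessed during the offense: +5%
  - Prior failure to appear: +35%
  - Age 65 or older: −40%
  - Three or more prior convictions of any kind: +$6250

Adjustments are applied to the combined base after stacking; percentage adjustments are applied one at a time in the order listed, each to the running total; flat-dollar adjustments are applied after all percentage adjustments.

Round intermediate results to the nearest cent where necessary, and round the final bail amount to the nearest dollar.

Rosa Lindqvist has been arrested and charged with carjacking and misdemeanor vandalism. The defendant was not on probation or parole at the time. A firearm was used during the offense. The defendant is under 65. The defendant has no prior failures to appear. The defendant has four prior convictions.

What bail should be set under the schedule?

Base amounts from the schedule: carjacking $275000; misdemeanor vandalism $5000.
Stacking rule: sum of all bases. $275000 + $5000 = $280000.
Firearm was used or possessed during the offense (+5%): $280000 × 1.05 = $294000.
Three or more prior convictions of any kind (+$6250 flat): $294000 + $6250 = $300250.

$300250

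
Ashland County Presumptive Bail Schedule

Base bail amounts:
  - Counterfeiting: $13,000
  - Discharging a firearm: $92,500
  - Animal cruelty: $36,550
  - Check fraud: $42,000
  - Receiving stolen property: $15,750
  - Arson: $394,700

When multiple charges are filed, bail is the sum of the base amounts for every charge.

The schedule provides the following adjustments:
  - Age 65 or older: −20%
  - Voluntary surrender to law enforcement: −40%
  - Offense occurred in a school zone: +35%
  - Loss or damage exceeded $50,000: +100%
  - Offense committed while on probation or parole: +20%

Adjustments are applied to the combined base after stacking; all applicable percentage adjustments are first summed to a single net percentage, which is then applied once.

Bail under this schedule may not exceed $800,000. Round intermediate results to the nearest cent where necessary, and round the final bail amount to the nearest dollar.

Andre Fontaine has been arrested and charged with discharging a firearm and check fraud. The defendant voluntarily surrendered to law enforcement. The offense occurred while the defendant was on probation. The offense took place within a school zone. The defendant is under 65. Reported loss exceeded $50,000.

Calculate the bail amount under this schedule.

$289,175

Base amounts from the schedule: discharging a firearm $92,500; check fraud $42,000.
Stacking rule: sum of all bases. $92,500 + $42,000 = $134,500.
Net percentage adjustment: −40% +35% +100% +20% = +115%. $134,500 × 2.15 = $289,175.
$289,175 is within the $800,000 maximum.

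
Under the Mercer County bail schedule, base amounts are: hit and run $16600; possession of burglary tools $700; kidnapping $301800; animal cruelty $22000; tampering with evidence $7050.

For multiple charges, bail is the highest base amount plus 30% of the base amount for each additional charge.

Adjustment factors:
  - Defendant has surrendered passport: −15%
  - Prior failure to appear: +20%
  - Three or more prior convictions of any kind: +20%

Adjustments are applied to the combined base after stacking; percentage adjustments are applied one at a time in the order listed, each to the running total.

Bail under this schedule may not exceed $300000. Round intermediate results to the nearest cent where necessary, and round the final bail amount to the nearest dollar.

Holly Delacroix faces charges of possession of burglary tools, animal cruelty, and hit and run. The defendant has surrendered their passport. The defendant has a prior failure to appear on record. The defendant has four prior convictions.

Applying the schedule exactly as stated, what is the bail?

Base amounts from the schedule: possession of burglary tools $700; animal cruelty $22000; hit and run $16600.
Stacking rule: highest base plus 30% of each additional charge. Highest is animal cruelty at $22000. Additional: $700 × 30% = $210; $16600 × 30% = $4980. Combined base = $22000 + $5190 = $27190.
Defendant has surrendered passport (−15%): $27190 × 0.85 = $23111.50.
Prior failure to appear (+20%): $23111.50 × 1.2 = $27733.80.
Three or more prior convictions of any kind (+20%): $27733.80 × 1.2 = $33280.56.
$33280.56 is within the $300000 maximum.
Rounded to the nearest dollar: $33281.

$33281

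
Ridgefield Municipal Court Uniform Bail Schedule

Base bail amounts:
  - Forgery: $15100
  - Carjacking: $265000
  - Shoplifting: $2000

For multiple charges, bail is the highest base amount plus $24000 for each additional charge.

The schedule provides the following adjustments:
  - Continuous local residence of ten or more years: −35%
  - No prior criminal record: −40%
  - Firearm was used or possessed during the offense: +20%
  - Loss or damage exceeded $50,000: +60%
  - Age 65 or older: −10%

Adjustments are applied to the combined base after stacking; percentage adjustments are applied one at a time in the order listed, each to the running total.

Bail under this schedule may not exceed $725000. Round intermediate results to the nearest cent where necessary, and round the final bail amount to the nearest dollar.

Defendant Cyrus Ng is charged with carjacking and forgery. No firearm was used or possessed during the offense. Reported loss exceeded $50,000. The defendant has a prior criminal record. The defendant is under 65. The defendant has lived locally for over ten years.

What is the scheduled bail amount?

Base amounts from the schedule: carjacking $265000; forgery $15100.
Stacking rule: highest base plus $24000 per additional charge. Highest is carjacking at $265000; 1 additional charge → +$24000. Combined base = $289000.
Continuous local residence of ten or more years (−35%): $289000 × 0.65 = $187850.
Loss or damage exceeded $50,000 (+60%): $187850 × 1.6 = $300560.
$300560 is within the $725000 maximum.

$300560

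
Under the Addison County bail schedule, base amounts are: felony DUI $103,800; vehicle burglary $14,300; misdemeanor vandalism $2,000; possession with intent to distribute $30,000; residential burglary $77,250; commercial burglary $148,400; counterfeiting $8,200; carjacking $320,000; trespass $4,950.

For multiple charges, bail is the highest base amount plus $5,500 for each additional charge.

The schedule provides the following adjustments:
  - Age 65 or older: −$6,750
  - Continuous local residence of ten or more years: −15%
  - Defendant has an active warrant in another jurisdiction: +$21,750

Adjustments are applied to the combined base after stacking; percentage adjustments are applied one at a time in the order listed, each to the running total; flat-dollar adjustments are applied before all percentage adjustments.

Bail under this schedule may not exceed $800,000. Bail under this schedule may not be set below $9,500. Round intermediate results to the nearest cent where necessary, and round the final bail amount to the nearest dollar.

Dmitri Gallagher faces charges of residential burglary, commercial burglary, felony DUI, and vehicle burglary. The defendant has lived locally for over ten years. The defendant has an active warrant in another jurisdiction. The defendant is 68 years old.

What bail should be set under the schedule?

Base amounts from the schedule: residential burglary $77,250; commercial burglary $148,400; felony DUI $103,800; vehicle burglary $14,300.
Stacking rule: highest base plus $5,500 per additional charge. Highest is commercial burglary at $148,400; 3 additional charges → +$16,500. Combined base = $164,900.
Age 65 or older (−$6,750 flat): $164,900 − $6,750 = $158,150.
Defendant has an active warrant in another jurisdiction (+$21,750 flat): $158,150 + $21,750 = $179,900.
Continuous local residence of ten or more years (−15%): $179,900 × 0.85 = $152,915.
$152,915 is within the $800,000 maximum.
$152,915 is at or above the $9,500 minimum.

$152,915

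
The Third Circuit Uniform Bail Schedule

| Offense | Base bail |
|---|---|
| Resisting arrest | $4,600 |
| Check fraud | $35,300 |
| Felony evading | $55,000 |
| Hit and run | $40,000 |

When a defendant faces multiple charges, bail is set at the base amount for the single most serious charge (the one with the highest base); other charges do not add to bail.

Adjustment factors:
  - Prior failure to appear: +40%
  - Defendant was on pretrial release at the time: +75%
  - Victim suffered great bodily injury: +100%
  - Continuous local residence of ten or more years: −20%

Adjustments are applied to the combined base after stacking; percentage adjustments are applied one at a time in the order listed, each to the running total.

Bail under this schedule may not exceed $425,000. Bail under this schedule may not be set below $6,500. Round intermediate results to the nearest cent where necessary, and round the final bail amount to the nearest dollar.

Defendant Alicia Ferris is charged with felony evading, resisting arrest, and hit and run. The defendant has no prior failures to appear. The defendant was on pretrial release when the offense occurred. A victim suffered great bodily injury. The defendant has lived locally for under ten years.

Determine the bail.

Base amounts from the schedule: felony evading $55,000; resisting arrest $4,600; hit and run $40,000.
Stacking rule: use the highest base only. Highest is felony evading at $55,000. Combined base = $55,000.
Defendant was on pretrial release at the time (+75%): $55,000 × 1.75 = $96,250.
Victim suffered great bodily injury (+100%): $96,250 × 2 = $192,500.
$192,500 is within the $425,000 maximum.
$192,500 is at or above the $6,500 minimum.

$192,500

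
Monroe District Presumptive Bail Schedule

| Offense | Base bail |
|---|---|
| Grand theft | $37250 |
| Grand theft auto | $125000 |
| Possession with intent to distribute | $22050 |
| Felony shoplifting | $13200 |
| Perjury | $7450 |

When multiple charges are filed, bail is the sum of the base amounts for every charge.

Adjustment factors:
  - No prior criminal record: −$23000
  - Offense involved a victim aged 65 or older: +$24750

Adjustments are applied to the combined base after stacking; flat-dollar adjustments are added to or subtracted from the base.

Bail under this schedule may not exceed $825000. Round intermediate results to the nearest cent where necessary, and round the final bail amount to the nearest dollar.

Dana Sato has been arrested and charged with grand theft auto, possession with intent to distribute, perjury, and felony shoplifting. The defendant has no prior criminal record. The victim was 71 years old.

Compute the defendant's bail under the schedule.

Base amounts from the schedule: grand theft auto $125000; possession with intent to distribute $22050; perjury $7450; felony shoplifting $13200.
Stacking rule: sum of all bases. $125000 + $22050 + $7450 + $13200 = $167700.
No prior criminal record (−$23000 flat): $167700 − $23000 = $144700.
Offense involved a victim aged 65 or older (+$24750 flat): $144700 + $24750 = $169450.
$169450 is within the $825000 maximum.

$169450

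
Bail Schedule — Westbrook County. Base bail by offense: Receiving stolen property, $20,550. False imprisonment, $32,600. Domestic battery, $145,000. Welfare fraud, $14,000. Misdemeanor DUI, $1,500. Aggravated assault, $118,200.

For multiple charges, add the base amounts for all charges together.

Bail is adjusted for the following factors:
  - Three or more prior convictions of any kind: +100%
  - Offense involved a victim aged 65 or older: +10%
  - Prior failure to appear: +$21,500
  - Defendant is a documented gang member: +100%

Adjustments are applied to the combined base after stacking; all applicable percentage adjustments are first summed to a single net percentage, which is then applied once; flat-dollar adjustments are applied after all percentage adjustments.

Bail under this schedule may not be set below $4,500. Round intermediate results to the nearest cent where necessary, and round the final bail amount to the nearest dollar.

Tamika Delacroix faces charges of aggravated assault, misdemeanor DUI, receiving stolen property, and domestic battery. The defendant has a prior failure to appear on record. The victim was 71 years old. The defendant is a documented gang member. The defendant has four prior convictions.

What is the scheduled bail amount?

$905,775

Base amounts from the schedule: aggravated assault $118,200; misdemeanor DUI $1,500; receiving stolen property $20,550; domestic battery $145,000.
Stacking rule: sum of all bases. $118,200 + $1,500 + $20,550 + $145,000 = $285,250.
Net percentage adjustment: +100% +10% +100% = +210%. $285,250 × 3.1 = $884,275.
Prior failure to appear (+$21,500 flat): $884,275 + $21,500 = $905,775.
$905,775 is at or above the $4,500 minimum.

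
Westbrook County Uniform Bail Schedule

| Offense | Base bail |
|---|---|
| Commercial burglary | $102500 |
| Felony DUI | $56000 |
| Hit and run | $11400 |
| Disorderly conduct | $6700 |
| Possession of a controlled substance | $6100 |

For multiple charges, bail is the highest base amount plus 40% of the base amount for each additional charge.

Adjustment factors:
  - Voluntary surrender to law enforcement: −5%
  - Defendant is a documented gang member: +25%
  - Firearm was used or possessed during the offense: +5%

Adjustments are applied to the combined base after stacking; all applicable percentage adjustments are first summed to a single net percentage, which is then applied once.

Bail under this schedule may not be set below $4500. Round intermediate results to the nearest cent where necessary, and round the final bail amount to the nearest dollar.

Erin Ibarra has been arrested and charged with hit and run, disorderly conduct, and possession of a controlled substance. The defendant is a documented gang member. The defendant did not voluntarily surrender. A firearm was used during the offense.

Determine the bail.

Base amounts from the schedule: hit and run $11400; disorderly conduct $6700; possession of a controlled substance $6100.
Stacking rule: highest base plus 40% of each additional charge. Highest is hit and run at $11400. Additional: $6700 × 40% = $2680; $6100 × 40% = $2440. Combined base = $11400 + $5120 = $16520.
Net percentage adjustment: +25% +5% = +30%. $16520 × 1.3 = $21476.
$21476 is at or above the $4500 minimum.

$21476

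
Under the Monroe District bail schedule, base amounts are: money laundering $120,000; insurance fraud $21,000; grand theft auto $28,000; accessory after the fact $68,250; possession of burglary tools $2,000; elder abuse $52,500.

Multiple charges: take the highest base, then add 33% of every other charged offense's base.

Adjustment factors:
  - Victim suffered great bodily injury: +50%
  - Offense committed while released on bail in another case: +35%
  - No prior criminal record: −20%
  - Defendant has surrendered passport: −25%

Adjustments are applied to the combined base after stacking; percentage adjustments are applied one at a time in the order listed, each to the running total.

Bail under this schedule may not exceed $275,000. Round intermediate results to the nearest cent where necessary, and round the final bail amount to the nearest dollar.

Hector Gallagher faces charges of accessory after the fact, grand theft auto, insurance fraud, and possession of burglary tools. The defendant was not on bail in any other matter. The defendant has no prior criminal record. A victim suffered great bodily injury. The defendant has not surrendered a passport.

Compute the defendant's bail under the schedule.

$102,096

Base amounts from the schedule: accessory after the fact $68,250; grand theft auto $28,000; insurance fraud $21,000; possession of burglary tools $2,000.
Stacking rule: highest base plus 33% of each additional charge. Highest is accessory after the fact at $68,250. Additional: $28,000 × 33% = $9,240; $21,000 × 33% = $6,930; $2,000 × 33% = $660. Combined base = $68,250 + $16,830 = $85,080.
Victim suffered great bodily injury (+50%): $85,080 × 1.5 = $127,620.
No prior criminal record (−20%): $127,620 × 0.8 = $102,096.
$102,096 is within the $275,000 maximum.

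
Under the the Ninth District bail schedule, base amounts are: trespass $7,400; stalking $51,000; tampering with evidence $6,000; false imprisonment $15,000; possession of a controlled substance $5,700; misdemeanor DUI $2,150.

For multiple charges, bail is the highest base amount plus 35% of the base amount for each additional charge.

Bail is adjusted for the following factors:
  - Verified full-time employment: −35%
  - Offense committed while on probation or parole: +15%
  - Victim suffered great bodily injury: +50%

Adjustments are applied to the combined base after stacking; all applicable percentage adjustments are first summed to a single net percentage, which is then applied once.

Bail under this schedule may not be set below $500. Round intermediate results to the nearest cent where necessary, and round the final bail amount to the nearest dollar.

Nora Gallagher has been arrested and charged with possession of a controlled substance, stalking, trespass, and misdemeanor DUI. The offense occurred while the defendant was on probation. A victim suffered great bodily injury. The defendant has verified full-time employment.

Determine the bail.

Base amounts from the schedule: possession of a controlled substance $5,700; stalking $51,000; trespass $7,400; misdemeanor DUI $2,150.
Stacking rule: highest base plus 35% of each additional charge. Highest is stalking at $51,000. Additional: $5,700 × 35% = $1,995; $7,400 × 35% = $2,590; $2,150 × 35% = $752.50. Combined base = $51,000 + $5,337.50 = $56,337.50.
Net percentage adjustment: −35% +15% +50% = +30%. $56,337.50 × 1.3 = $73,238.75.
$73,238.75 is at or above the $500 minimum.
Rounded to the nearest dollar: $73,239.

$73,239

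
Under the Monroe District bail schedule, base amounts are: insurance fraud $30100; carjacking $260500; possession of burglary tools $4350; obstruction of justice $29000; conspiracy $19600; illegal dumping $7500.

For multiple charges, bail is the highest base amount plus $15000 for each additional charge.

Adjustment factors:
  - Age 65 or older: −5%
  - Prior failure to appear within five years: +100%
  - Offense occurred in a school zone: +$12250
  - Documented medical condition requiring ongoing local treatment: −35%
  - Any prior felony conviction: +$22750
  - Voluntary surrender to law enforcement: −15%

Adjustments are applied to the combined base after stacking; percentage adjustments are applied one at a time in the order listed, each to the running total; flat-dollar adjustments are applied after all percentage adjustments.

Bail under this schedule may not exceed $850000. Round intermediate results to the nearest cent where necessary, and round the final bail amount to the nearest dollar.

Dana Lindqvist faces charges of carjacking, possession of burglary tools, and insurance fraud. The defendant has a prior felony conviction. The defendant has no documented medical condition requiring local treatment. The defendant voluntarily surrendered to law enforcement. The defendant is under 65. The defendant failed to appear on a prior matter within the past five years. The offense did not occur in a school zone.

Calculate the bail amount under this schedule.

Base amounts from the schedule: carjacking $260500; possession of burglary tools $4350; insurance fraud $30100.
Stacking rule: highest base plus $15000 per additional charge. Highest is carjacking at $260500; 2 additional charges → +$30000. Combined base = $290500.
Prior failure to appear within five years (+100%): $290500 × 2 = $581000.
Voluntary surrender to law enforcement (−15%): $581000 × 0.85 = $493850.
Any prior felony conviction (+$22750 flat): $493850 + $22750 = $516600.
$516600 is within the $850000 maximum.

$516600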